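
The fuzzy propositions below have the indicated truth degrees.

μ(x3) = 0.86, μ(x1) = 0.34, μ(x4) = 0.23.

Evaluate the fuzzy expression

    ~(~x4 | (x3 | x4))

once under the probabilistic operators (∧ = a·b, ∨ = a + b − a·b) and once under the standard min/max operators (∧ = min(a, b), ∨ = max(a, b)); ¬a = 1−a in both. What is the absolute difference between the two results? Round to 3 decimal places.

Under probabilistic:
  ~x4 = 1 − 0.2300 = 0.7700
  x3 | x4 = a + b − a·b on (0.8600, 0.2300) = 0.8922
  ~x4 | (x3 | x4) = a + b − a·b on (0.7700, 0.8922) = 0.9752
  ~(~x4 | (x3 | x4)) = 1 − 0.9752 = 0.0248
  → value = 0.0248
Under standard min/max:
  ~x4 = 1 − 0.23 = 0.77
  x3 | x4 = max(a, b) on (0.86, 0.23) = 0.86
  ~x4 | (x3 | x4) = max(a, b) on (0.77, 0.86) = 0.86
  ~(~x4 | (x3 | x4)) = 1 − 0.86 = 0.14
  → value = 0.1400
|0.0248 − 0.1400| = 0.115

0.115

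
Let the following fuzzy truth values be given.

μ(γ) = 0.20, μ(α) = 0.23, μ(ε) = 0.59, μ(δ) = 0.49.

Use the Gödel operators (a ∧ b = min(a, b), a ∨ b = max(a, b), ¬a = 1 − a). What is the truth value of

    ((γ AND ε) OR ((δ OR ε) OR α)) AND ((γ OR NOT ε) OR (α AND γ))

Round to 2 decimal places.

γ AND ε = min(a, b) on (0.20, 0.59) = 0.20
δ OR ε = max(a, b) on (0.49, 0.59) = 0.59
(δ OR ε) OR α = max(a, b) on (0.59, 0.23) = 0.59
(γ AND ε) OR ((δ OR ε) OR α) = max(a, b) on (0.20, 0.59) = 0.59
NOT ε = 1 − 0.59 = 0.41
γ OR NOT ε = max(a, b) on (0.20, 0.41) = 0.41
α AND γ = min(a, b) on (0.23, 0.20) = 0.20
(γ OR NOT ε) OR (α AND γ) = max(a, b) on (0.41, 0.20) = 0.41
((γ AND ε) OR ((δ OR ε) OR α)) AND ((γ OR NOT ε) OR (α AND γ)) = min(a, b) on (0.59, 0.41) = 0.41

0.41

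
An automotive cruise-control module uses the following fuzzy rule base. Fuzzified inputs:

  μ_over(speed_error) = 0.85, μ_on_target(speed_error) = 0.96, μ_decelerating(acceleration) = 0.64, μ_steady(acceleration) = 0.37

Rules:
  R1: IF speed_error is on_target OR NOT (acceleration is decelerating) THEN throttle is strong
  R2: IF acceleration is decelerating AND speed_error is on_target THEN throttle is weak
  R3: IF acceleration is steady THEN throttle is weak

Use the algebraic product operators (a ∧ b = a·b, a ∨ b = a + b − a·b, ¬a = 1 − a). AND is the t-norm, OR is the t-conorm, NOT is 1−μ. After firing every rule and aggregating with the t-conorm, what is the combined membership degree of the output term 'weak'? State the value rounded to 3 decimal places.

0.757

R1: on_target=0.96, ¬decelerating=1−0.64=0.36; OR[a + b − a·b] → w = 0.9744
R2: decelerating=0.64, on_target=0.96; AND[a·b] → w = 0.6144
R3: steady=0.37 → w = 0.3700
Rules with consequent 'weak': {R2, R3} → strengths 0.6144, 0.3700
Aggregate via t-conorm [a + b − a·b]: 0.7571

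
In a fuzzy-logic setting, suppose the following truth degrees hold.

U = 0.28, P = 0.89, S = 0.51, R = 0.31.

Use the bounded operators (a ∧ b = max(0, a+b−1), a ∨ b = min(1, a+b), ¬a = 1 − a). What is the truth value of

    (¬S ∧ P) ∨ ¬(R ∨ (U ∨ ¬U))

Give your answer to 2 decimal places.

0.38

¬S = 1 − 0.51 = 0.49
¬S ∧ P = max(0, a+b−1) on (0.49, 0.89) = 0.38
¬U = 1 − 0.28 = 0.72
U ∨ ¬U = min(1, a+b) on (0.28, 0.72) = 1.00
R ∨ (U ∨ ¬U) = min(1, a+b) on (0.31, 1.00) = 1.00
¬(R ∨ (U ∨ ¬U)) = 1 − 1.00 = 0.00
(¬S ∧ P) ∨ ¬(R ∨ (U ∨ ¬U)) = min(1, a+b) on (0.38, 0.00) = 0.38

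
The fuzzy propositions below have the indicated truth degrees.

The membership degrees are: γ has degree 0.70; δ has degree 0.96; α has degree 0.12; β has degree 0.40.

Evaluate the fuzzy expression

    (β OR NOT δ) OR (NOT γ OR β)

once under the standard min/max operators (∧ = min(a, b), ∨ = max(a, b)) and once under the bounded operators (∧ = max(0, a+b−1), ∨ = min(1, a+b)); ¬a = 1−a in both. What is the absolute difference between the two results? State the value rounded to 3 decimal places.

0.600

Under standard min/max:
  NOT δ = 1 − 0.96 = 0.04
  β OR NOT δ = max(a, b) on (0.40, 0.04) = 0.40
  NOT γ = 1 − 0.70 = 0.30
  NOT γ OR β = max(a, b) on (0.30, 0.40) = 0.40
  (β OR NOT δ) OR (NOT γ OR β) = max(a, b) on (0.40, 0.40) = 0.40
  → value = 0.4000
Under bounded:
  NOT δ = 1 − 0.96 = 0.04
  β OR NOT δ = min(1, a+b) on (0.40, 0.04) = 0.44
  NOT γ = 1 − 0.70 = 0.30
  NOT γ OR β = min(1, a+b) on (0.30, 0.40) = 0.70
  (β OR NOT δ) OR (NOT γ OR β) = min(1, a+b) on (0.44, 0.70) = 1.00
  → value = 1.0000
|0.4000 − 1.0000| = 0.600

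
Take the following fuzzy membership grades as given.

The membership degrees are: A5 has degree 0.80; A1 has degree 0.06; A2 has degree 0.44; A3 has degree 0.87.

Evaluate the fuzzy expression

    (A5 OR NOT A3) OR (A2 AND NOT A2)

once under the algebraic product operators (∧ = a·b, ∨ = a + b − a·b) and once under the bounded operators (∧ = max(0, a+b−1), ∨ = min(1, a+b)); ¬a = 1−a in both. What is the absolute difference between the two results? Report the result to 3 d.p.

Under algebraic product:
  NOT A3 = 1 − 0.8700 = 0.1300
  A5 OR NOT A3 = a + b − a·b on (0.8000, 0.1300) = 0.8260
  NOT A2 = 1 − 0.4400 = 0.5600
  A2 AND NOT A2 = a·b on (0.4400, 0.5600) = 0.2464
  (A5 OR NOT A3) OR (A2 AND NOT A2) = a + b − a·b on (0.8260, 0.2464) = 0.8689
  → value = 0.8689
Under bounded:
  NOT A3 = 1 − 0.87 = 0.13
  A5 OR NOT A3 = min(1, a+b) on (0.80, 0.13) = 0.93
  NOT A2 = 1 − 0.44 = 0.56
  A2 AND NOT A2 = max(0, a+b−1) on (0.44, 0.56) = 0.00
  (A5 OR NOT A3) OR (A2 AND NOT A2) = min(1, a+b) on (0.93, 0.00) = 0.93
  → value = 0.9300
|0.8689 − 0.9300| = 0.061

0.061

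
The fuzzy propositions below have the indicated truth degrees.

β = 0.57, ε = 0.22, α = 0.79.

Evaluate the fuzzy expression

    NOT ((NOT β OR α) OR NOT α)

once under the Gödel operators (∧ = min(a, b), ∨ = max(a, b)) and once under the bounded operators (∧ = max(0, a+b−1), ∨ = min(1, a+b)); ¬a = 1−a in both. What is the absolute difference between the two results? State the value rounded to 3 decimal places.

Under Gödel:
  NOT β = 1 − 0.57 = 0.43
  NOT β OR α = max(a, b) on (0.43, 0.79) = 0.79
  NOT α = 1 − 0.79 = 0.21
  (NOT β OR α) OR NOT α = max(a, b) on (0.79, 0.21) = 0.79
  NOT ((NOT β OR α) OR NOT α) = 1 − 0.79 = 0.21
  → value = 0.2100
Under bounded:
  NOT β = 1 − 0.57 = 0.43
  NOT β OR α = min(1, a+b) on (0.43, 0.79) = 1.00
  NOT α = 1 − 0.79 = 0.21
  (NOT β OR α) OR NOT α = min(1, a+b) on (1.00, 0.21) = 1.00
  NOT ((NOT β OR α) OR NOT α) = 1 − 1.00 = 0.00
  → value = 0.0000
|0.2100 − 0.0000| = 0.210

0.210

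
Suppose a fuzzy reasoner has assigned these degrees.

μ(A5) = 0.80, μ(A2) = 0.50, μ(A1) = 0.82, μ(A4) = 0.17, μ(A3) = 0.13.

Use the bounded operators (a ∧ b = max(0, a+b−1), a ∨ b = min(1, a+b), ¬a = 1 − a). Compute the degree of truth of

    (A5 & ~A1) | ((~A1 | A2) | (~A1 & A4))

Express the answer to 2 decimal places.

0.68

~A1 = 1 − 0.82 = 0.18
A5 & ~A1 = max(0, a+b−1) on (0.80, 0.18) = 0.00
~A1 = 1 − 0.82 = 0.18
~A1 | A2 = min(1, a+b) on (0.18, 0.50) = 0.68
~A1 = 1 − 0.82 = 0.18
~A1 & A4 = max(0, a+b−1) on (0.18, 0.17) = 0.00
(~A1 | A2) | (~A1 & A4) = min(1, a+b) on (0.68, 0.00) = 0.68
(A5 & ~A1) | ((~A1 | A2) | (~A1 & A4)) = min(1, a+b) on (0.00, 0.68) = 0.68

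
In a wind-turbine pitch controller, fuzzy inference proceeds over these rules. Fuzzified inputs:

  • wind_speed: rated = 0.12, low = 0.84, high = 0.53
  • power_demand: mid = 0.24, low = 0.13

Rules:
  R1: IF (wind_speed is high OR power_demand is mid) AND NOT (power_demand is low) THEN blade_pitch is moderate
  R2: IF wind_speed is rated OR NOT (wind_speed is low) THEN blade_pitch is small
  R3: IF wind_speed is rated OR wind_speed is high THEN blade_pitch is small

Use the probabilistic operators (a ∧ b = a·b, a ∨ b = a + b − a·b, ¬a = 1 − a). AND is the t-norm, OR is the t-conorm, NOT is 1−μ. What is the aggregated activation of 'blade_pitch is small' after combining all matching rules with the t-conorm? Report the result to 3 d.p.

0.694

R1: (high=0.53 OR mid=0.24) = 0.6428; AND[a·b] with ¬low=1−0.13=0.87 → w = 0.5592
R2: rated=0.12, ¬low=1−0.84=0.16; OR[a + b − a·b] → w = 0.2608
R3: rated=0.12, high=0.53; OR[a + b − a·b] → w = 0.5864
Rules with consequent 'small': {R2, R3} → strengths 0.2608, 0.5864
Aggregate via t-conorm [a + b − a·b]: 0.6943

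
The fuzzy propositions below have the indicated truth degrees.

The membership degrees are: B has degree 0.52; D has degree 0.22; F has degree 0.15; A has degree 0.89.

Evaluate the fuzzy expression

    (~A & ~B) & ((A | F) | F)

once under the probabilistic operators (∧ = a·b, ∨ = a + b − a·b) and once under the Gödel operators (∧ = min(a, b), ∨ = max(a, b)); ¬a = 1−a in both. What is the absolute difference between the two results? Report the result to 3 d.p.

0.061

Under probabilistic:
  ~A = 1 − 0.8900 = 0.1100
  ~B = 1 − 0.5200 = 0.4800
  ~A & ~B = a·b on (0.1100, 0.4800) = 0.0528
  A | F = a + b − a·b on (0.8900, 0.1500) = 0.9065
  (A | F) | F = a + b − a·b on (0.9065, 0.1500) = 0.9205
  (~A & ~B) & ((A | F) | F) = a·b on (0.0528, 0.9205) = 0.0486
  → value = 0.0486
Under Gödel:
  ~A = 1 − 0.89 = 0.11
  ~B = 1 − 0.52 = 0.48
  ~A & ~B = min(a, b) on (0.11, 0.48) = 0.11
  A | F = max(a, b) on (0.89, 0.15) = 0.89
  (A | F) | F = max(a, b) on (0.89, 0.15) = 0.89
  (~A & ~B) & ((A | F) | F) = min(a, b) on (0.11, 0.89) = 0.11
  → value = 0.1100
|0.0486 − 0.1100| = 0.061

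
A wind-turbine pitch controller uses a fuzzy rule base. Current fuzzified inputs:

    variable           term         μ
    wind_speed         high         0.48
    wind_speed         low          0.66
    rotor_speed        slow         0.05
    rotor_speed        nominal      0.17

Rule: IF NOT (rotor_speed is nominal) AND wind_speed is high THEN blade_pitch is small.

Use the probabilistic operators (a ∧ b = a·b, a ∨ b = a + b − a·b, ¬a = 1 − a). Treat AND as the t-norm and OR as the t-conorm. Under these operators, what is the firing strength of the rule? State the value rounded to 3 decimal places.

0.398

firing strength: ¬nominal=1−0.17=0.83, high=0.48; AND[a·b] → w = 0.3984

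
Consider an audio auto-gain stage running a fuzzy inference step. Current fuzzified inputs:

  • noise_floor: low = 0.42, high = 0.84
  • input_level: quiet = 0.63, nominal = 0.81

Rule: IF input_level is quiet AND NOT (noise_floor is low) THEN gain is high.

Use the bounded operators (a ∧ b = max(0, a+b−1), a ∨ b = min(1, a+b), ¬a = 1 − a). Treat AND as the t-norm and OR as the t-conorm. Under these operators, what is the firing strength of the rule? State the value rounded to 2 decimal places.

0.21

firing strength: quiet=0.63, ¬low=1−0.42=0.58; AND[max(0, a+b−1)] → w = 0.21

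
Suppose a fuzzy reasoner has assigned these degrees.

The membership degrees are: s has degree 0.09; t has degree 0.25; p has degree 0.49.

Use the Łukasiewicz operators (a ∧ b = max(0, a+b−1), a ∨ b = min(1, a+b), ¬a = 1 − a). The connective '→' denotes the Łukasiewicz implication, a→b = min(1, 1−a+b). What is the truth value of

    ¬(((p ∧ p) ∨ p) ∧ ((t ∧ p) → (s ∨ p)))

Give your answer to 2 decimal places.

p ∧ p = max(0, a+b−1) on (0.49, 0.49) = 0.00
(p ∧ p) ∨ p = min(1, a+b) on (0.00, 0.49) = 0.49
t ∧ p = max(0, a+b−1) on (0.25, 0.49) = 0.00
s ∨ p = min(1, a+b) on (0.09, 0.49) = 0.58
(t ∧ p) → (s ∨ p)  [Łukasiewicz: min(1, 1−a+b)] with a=0.00, b=0.58 → 1.00
((p ∧ p) ∨ p) ∧ ((t ∧ p) → (s ∨ p)) = max(0, a+b−1) on (0.49, 1.00) = 0.49
¬(((p ∧ p) ∨ p) ∧ ((t ∧ p) → (s ∨ p))) = 1 − 0.49 = 0.51

0.51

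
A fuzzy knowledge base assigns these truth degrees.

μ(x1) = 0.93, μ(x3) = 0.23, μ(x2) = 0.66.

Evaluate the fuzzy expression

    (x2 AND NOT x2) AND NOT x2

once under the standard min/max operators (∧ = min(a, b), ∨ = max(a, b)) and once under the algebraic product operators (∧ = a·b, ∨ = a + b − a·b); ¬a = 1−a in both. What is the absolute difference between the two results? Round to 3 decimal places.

0.264

Under standard min/max:
  NOT x2 = 1 − 0.66 = 0.34
  x2 AND NOT x2 = min(a, b) on (0.66, 0.34) = 0.34
  NOT x2 = 1 − 0.66 = 0.34
  (x2 AND NOT x2) AND NOT x2 = min(a, b) on (0.34, 0.34) = 0.34
  → value = 0.3400
Under algebraic product:
  NOT x2 = 1 − 0.6600 = 0.3400
  x2 AND NOT x2 = a·b on (0.6600, 0.3400) = 0.2244
  NOT x2 = 1 − 0.6600 = 0.3400
  (x2 AND NOT x2) AND NOT x2 = a·b on (0.2244, 0.3400) = 0.0763
  → value = 0.0763
|0.3400 − 0.0763| = 0.264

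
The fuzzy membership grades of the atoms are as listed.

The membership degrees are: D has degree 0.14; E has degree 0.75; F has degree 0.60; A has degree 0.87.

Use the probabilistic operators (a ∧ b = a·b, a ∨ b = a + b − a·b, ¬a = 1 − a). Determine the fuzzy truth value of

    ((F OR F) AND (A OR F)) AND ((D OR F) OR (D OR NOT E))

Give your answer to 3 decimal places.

F OR F = a + b − a·b on (0.6000, 0.6000) = 0.8400
A OR F = a + b − a·b on (0.8700, 0.6000) = 0.9480
(F OR F) AND (A OR F) = a·b on (0.8400, 0.9480) = 0.7963
D OR F = a + b − a·b on (0.1400, 0.6000) = 0.6560
NOT E = 1 − 0.7500 = 0.2500
D OR NOT E = a + b − a·b on (0.1400, 0.2500) = 0.3550
(D OR F) OR (D OR NOT E) = a + b − a·b on (0.6560, 0.3550) = 0.7781
((F OR F) AND (A OR F)) AND ((D OR F) OR (D OR NOT E)) = a·b on (0.7963, 0.7781) = 0.6196

0.620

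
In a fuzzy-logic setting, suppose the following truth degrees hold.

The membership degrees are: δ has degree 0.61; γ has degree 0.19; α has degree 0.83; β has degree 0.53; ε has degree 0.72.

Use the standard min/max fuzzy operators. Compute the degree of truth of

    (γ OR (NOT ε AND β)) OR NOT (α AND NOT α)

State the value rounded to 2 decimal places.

NOT ε = 1 − 0.72 = 0.28
NOT ε AND β = min(a, b) on (0.28, 0.53) = 0.28
γ OR (NOT ε AND β) = max(a, b) on (0.19, 0.28) = 0.28
NOT α = 1 − 0.83 = 0.17
α AND NOT α = min(a, b) on (0.83, 0.17) = 0.17
NOT (α AND NOT α) = 1 − 0.17 = 0.83
(γ OR (NOT ε AND β)) OR NOT (α AND NOT α) = max(a, b) on (0.28, 0.83) = 0.83

0.83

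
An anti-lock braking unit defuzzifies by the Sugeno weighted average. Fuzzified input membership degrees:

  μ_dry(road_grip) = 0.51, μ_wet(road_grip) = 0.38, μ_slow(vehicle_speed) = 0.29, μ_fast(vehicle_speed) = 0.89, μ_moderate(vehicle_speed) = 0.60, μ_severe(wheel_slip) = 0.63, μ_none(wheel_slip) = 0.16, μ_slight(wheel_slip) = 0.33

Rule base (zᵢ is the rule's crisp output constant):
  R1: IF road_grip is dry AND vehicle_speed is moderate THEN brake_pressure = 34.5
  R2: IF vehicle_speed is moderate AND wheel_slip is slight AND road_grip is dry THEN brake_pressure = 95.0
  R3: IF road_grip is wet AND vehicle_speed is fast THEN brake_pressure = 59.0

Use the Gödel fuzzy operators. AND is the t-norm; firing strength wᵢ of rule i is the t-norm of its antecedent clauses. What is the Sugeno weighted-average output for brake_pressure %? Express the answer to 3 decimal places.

R1 (z=34.5): dry=0.51, moderate=0.60; AND[min(a, b)] → w = 0.51
R2 (z=95.0): moderate=0.60, slight=0.33, dry=0.51; AND[min(a, b)] → w = 0.33
R3 (z=59.0): wet=0.38, fast=0.89; AND[min(a, b)] → w = 0.38
Weighted average = (0.51·34.5 + 0.33·95.0 + 0.38·59.0) / (0.51 + 0.33 + 0.38)
  = 71.3650 / 1.2200 = 58.496

58.496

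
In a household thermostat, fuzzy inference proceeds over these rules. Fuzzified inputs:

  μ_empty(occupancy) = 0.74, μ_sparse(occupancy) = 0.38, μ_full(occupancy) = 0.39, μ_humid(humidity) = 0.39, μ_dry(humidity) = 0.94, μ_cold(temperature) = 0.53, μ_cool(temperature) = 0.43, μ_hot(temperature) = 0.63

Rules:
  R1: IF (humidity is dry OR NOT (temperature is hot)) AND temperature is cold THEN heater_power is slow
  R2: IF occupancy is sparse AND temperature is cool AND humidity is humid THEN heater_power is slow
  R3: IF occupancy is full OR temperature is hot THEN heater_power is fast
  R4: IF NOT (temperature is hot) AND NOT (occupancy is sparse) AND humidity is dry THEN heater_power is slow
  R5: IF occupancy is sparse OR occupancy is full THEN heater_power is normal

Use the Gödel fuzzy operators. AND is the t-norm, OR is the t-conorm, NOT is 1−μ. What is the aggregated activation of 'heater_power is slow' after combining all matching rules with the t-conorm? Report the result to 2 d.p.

R1: (dry=0.94 OR ¬hot=1−0.63=0.37) = 0.94; AND[min(a, b)] with cold=0.53 → w = 0.53
R2: sparse=0.38, cool=0.43, humid=0.39; AND[min(a, b)] → w = 0.38
R3: full=0.39, hot=0.63; OR[max(a, b)] → w = 0.63
R4: ¬hot=1−0.63=0.37, ¬sparse=1−0.38=0.62, dry=0.94; AND[min(a, b)] → w = 0.37
R5: sparse=0.38, full=0.39; OR[max(a, b)] → w = 0.39
Rules with consequent 'slow': {R1, R2, R4} → strengths 0.53, 0.38, 0.37
Aggregate via t-conorm [max(a, b)]: 0.53

0.53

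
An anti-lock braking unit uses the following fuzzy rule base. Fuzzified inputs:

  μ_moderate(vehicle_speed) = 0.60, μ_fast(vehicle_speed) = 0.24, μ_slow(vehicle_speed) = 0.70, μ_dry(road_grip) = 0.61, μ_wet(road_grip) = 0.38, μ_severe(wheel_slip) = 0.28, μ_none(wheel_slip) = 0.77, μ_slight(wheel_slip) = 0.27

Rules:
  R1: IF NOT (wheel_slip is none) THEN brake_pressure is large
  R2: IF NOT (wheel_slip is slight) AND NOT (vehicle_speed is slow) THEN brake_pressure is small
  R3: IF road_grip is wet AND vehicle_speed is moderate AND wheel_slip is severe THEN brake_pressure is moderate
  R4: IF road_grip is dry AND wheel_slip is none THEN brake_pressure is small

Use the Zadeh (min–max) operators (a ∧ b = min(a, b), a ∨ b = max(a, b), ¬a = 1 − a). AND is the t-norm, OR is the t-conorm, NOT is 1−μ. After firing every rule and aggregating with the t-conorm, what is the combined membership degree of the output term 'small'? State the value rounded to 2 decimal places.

0.61

R1: ¬none=1−0.77=0.23 → w = 0.23
R2: ¬slight=1−0.27=0.73, ¬slow=1−0.70=0.30; AND[min(a, b)] → w = 0.30
R3: wet=0.38, moderate=0.60, severe=0.28; AND[min(a, b)] → w = 0.28
R4: dry=0.61, none=0.77; AND[min(a, b)] → w = 0.61
Rules with consequent 'small': {R2, R4} → strengths 0.30, 0.61
Aggregate via t-conorm [max(a, b)]: 0.61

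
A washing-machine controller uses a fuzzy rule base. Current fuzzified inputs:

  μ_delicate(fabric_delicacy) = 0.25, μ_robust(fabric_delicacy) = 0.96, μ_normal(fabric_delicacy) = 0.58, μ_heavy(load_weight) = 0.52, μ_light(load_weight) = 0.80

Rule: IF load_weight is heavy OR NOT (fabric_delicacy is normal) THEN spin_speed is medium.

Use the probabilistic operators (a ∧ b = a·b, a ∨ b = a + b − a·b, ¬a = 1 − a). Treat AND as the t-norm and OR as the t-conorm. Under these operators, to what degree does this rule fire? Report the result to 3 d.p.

0.722

firing strength: heavy=0.52, ¬normal=1−0.58=0.42; OR[a + b − a·b] → w = 0.7216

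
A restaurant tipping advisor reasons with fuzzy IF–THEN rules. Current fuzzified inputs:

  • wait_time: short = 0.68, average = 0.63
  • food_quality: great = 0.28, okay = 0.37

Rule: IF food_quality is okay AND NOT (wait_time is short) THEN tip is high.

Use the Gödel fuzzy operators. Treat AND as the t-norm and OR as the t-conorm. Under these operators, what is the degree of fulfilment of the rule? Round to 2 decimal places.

firing strength: okay=0.37, ¬short=1−0.68=0.32; AND[min(a, b)] → w = 0.32

0.32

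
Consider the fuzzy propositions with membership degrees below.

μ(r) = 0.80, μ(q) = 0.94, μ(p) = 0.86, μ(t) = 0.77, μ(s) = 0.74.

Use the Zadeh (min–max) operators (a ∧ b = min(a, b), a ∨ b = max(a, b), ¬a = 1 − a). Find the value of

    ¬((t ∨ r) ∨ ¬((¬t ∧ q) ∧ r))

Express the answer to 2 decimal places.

0.20

t ∨ r = max(a, b) on (0.77, 0.80) = 0.80
¬t = 1 − 0.77 = 0.23
¬t ∧ q = min(a, b) on (0.23, 0.94) = 0.23
(¬t ∧ q) ∧ r = min(a, b) on (0.23, 0.80) = 0.23
¬((¬t ∧ q) ∧ r) = 1 − 0.23 = 0.77
(t ∨ r) ∨ ¬((¬t ∧ q) ∧ r) = max(a, b) on (0.80, 0.77) = 0.80
¬((t ∨ r) ∨ ¬((¬t ∧ q) ∧ r)) = 1 − 0.80 = 0.20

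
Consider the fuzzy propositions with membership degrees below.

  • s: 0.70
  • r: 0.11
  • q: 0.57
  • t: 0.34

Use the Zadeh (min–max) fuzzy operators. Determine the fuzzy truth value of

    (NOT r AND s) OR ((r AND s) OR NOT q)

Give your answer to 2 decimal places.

NOT r = 1 − 0.11 = 0.89
NOT r AND s = min(a, b) on (0.89, 0.70) = 0.70
r AND s = min(a, b) on (0.11, 0.70) = 0.11
NOT q = 1 − 0.57 = 0.43
(r AND s) OR NOT q = max(a, b) on (0.11, 0.43) = 0.43
(NOT r AND s) OR ((r AND s) OR NOT q) = max(a, b) on (0.70, 0.43) = 0.70

0.70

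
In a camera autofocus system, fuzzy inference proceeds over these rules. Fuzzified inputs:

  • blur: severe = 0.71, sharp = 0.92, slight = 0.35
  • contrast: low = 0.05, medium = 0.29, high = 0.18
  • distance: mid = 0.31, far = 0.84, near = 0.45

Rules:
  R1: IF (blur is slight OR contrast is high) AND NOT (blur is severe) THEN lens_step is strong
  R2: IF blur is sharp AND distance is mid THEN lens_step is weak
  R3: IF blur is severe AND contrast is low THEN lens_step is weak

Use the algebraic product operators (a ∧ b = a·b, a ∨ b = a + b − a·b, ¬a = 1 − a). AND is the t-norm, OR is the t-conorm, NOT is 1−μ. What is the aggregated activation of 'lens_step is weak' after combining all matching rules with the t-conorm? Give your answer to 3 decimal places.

0.311

R1: (slight=0.35 OR high=0.18) = 0.4670; AND[a·b] with ¬severe=1−0.71=0.29 → w = 0.1354
R2: sharp=0.92, mid=0.31; AND[a·b] → w = 0.2852
R3: severe=0.71, low=0.05; AND[a·b] → w = 0.0355
Rules with consequent 'weak': {R2, R3} → strengths 0.2852, 0.0355
Aggregate via t-conorm [a + b − a·b]: 0.3106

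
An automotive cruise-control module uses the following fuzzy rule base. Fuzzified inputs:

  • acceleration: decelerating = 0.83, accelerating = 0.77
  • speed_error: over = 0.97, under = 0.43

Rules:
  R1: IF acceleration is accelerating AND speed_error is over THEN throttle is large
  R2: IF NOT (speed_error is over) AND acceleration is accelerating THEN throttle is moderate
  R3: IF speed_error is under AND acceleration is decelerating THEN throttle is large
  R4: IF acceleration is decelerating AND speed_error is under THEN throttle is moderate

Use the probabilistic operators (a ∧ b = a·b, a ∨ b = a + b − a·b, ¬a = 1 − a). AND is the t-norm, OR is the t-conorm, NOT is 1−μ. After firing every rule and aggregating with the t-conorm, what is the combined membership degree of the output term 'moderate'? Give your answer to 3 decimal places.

0.372

R1: accelerating=0.77, over=0.97; AND[a·b] → w = 0.7469
R2: ¬over=1−0.97=0.03, accelerating=0.77; AND[a·b] → w = 0.0231
R3: under=0.43, decelerating=0.83; AND[a·b] → w = 0.3569
R4: decelerating=0.83, under=0.43; AND[a·b] → w = 0.3569
Rules with consequent 'moderate': {R2, R4} → strengths 0.0231, 0.3569
Aggregate via t-conorm [a + b − a·b]: 0.3718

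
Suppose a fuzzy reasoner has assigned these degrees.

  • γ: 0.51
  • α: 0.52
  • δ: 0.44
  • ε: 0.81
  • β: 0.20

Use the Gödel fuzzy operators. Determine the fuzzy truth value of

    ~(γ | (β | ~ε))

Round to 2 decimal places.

~ε = 1 − 0.81 = 0.19
β | ~ε = max(a, b) on (0.20, 0.19) = 0.20
γ | (β | ~ε) = max(a, b) on (0.51, 0.20) = 0.51
~(γ | (β | ~ε)) = 1 − 0.51 = 0.49

0.49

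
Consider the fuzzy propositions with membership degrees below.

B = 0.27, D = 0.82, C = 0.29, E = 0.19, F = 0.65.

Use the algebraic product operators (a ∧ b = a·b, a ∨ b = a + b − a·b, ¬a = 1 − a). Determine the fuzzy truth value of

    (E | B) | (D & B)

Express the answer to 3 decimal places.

E | B = a + b − a·b on (0.1900, 0.2700) = 0.4087
D & B = a·b on (0.8200, 0.2700) = 0.2214
(E | B) | (D & B) = a + b − a·b on (0.4087, 0.2214) = 0.5396

0.540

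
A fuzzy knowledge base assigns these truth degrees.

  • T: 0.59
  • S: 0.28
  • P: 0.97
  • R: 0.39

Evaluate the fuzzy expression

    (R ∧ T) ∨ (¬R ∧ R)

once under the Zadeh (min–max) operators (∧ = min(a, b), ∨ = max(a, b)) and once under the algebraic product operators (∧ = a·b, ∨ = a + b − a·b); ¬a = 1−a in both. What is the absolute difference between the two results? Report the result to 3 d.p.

0.023

Under Zadeh (min–max):
  R ∧ T = min(a, b) on (0.39, 0.59) = 0.39
  ¬R = 1 − 0.39 = 0.61
  ¬R ∧ R = min(a, b) on (0.61, 0.39) = 0.39
  (R ∧ T) ∨ (¬R ∧ R) = max(a, b) on (0.39, 0.39) = 0.39
  → value = 0.3900
Under algebraic product:
  R ∧ T = a·b on (0.3900, 0.5900) = 0.2301
  ¬R = 1 − 0.3900 = 0.6100
  ¬R ∧ R = a·b on (0.6100, 0.3900) = 0.2379
  (R ∧ T) ∨ (¬R ∧ R) = a + b − a·b on (0.2301, 0.2379) = 0.4133
  → value = 0.4133
|0.3900 − 0.4133| = 0.023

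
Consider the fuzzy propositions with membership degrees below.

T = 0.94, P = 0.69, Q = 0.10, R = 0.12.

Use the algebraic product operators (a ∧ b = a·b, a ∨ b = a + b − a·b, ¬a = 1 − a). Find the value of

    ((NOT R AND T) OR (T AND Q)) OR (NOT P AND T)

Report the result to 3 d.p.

0.889

NOT R = 1 − 0.1200 = 0.8800
NOT R AND T = a·b on (0.8800, 0.9400) = 0.8272
T AND Q = a·b on (0.9400, 0.1000) = 0.0940
(NOT R AND T) OR (T AND Q) = a + b − a·b on (0.8272, 0.0940) = 0.8434
NOT P = 1 − 0.6900 = 0.3100
NOT P AND T = a·b on (0.3100, 0.9400) = 0.2914
((NOT R AND T) OR (T AND Q)) OR (NOT P AND T) = a + b − a·b on (0.8434, 0.2914) = 0.8891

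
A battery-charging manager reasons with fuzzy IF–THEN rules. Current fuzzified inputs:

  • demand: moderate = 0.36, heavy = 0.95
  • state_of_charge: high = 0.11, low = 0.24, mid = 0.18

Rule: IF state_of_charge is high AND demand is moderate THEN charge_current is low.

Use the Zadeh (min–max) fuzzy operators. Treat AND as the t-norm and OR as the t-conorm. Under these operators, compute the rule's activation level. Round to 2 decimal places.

0.11

firing strength: high=0.11, moderate=0.36; AND[min(a, b)] → w = 0.11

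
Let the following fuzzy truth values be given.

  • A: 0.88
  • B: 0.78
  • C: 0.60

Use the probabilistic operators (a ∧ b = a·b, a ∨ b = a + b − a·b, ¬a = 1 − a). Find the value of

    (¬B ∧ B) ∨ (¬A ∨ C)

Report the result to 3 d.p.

0.708

¬B = 1 − 0.7800 = 0.2200
¬B ∧ B = a·b on (0.2200, 0.7800) = 0.1716
¬A = 1 − 0.8800 = 0.1200
¬A ∨ C = a + b − a·b on (0.1200, 0.6000) = 0.6480
(¬B ∧ B) ∨ (¬A ∨ C) = a + b − a·b on (0.1716, 0.6480) = 0.7084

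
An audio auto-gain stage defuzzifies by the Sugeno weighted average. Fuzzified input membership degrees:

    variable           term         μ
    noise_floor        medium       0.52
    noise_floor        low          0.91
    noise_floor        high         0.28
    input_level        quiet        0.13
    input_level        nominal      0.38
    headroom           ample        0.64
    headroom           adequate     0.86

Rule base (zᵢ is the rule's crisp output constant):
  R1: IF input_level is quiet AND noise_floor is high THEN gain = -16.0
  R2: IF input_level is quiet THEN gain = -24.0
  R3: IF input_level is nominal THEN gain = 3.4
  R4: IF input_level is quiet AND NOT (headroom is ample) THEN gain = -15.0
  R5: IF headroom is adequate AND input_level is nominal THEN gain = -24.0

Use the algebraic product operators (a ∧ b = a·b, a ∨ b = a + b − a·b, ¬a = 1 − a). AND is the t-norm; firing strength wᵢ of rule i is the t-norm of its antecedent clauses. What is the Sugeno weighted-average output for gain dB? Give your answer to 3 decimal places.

-11.908

R1 (z=-16.0): quiet=0.13, high=0.28; AND[a·b] → w = 0.0364
R2 (z=-24.0): quiet=0.13 → w = 0.1300
R3 (z=3.4): nominal=0.38 → w = 0.3800
R4 (z=-15.0): quiet=0.13, ¬ample=1−0.64=0.36; AND[a·b] → w = 0.0468
R5 (z=-24.0): adequate=0.86, nominal=0.38; AND[a·b] → w = 0.3268
Weighted average = (0.0364·-16.0 + 0.1300·-24.0 + 0.3800·3.4 + 0.0468·-15.0 + 0.3268·-24.0) / (0.0364 + 0.1300 + 0.3800 + 0.0468 + 0.3268)
  = -10.9556 / 0.9200 = -11.908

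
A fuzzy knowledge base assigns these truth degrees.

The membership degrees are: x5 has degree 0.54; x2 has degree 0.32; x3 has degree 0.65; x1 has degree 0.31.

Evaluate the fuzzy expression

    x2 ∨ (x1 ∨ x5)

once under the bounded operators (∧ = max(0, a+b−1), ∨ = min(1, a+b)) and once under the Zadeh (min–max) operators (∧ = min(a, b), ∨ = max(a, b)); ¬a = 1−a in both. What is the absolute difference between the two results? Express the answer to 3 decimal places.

Under bounded:
  x1 ∨ x5 = min(1, a+b) on (0.31, 0.54) = 0.85
  x2 ∨ (x1 ∨ x5) = min(1, a+b) on (0.32, 0.85) = 1.00
  → value = 1.0000
Under Zadeh (min–max):
  x1 ∨ x5 = max(a, b) on (0.31, 0.54) = 0.54
  x2 ∨ (x1 ∨ x5) = max(a, b) on (0.32, 0.54) = 0.54
  → value = 0.5400
|1.0000 − 0.5400| = 0.460

0.460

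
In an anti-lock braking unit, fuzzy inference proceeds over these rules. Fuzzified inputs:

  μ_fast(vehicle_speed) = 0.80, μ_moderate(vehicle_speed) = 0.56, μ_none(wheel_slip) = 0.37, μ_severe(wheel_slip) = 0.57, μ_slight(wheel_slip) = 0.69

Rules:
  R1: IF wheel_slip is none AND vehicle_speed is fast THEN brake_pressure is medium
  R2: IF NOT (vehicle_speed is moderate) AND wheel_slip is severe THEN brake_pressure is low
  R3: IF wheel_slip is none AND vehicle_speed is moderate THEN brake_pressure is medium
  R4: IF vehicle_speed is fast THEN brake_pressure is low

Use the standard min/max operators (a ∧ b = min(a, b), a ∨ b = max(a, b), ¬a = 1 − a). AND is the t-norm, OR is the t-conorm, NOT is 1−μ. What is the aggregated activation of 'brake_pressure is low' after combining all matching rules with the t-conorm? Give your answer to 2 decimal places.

R1: none=0.37, fast=0.80; AND[min(a, b)] → w = 0.37
R2: ¬moderate=1−0.56=0.44, severe=0.57; AND[min(a, b)] → w = 0.44
R3: none=0.37, moderate=0.56; AND[min(a, b)] → w = 0.37
R4: fast=0.80 → w = 0.80
Rules with consequent 'low': {R2, R4} → strengths 0.44, 0.80
Aggregate via t-conorm [max(a, b)]: 0.80

0.80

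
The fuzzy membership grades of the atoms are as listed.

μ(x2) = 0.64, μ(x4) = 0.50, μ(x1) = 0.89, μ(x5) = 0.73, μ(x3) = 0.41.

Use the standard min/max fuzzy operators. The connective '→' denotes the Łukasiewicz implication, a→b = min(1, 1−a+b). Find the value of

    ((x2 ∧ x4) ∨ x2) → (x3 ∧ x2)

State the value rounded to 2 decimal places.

0.77

x2 ∧ x4 = min(a, b) on (0.64, 0.50) = 0.50
(x2 ∧ x4) ∨ x2 = max(a, b) on (0.50, 0.64) = 0.64
x3 ∧ x2 = min(a, b) on (0.41, 0.64) = 0.41
((x2 ∧ x4) ∨ x2) → (x3 ∧ x2)  [Łukasiewicz: min(1, 1−a+b)] with a=0.64, b=0.41 → 0.77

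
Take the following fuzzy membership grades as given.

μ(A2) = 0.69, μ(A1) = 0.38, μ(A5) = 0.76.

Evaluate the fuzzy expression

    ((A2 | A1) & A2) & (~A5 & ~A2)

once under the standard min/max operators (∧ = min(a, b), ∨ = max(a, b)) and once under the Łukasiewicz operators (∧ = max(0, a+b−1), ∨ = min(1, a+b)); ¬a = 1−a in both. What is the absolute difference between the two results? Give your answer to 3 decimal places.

0.240

Under standard min/max:
  A2 | A1 = max(a, b) on (0.69, 0.38) = 0.69
  (A2 | A1) & A2 = min(a, b) on (0.69, 0.69) = 0.69
  ~A5 = 1 − 0.76 = 0.24
  ~A2 = 1 − 0.69 = 0.31
  ~A5 & ~A2 = min(a, b) on (0.24, 0.31) = 0.24
  ((A2 | A1) & A2) & (~A5 & ~A2) = min(a, b) on (0.69, 0.24) = 0.24
  → value = 0.2400
Under Łukasiewicz:
  A2 | A1 = min(1, a+b) on (0.69, 0.38) = 1.00
  (A2 | A1) & A2 = max(0, a+b−1) on (1.00, 0.69) = 0.69
  ~A5 = 1 − 0.76 = 0.24
  ~A2 = 1 − 0.69 = 0.31
  ~A5 & ~A2 = max(0, a+b−1) on (0.24, 0.31) = 0.00
  ((A2 | A1) & A2) & (~A5 & ~A2) = max(0, a+b−1) on (0.69, 0.00) = 0.00
  → value = 0.0000
|0.2400 − 0.0000| = 0.240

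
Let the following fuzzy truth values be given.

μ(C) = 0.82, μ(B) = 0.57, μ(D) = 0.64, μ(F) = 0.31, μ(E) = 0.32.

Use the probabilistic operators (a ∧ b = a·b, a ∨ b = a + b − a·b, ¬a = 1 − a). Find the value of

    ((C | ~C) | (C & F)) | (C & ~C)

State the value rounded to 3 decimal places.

0.906

~C = 1 − 0.8200 = 0.1800
C | ~C = a + b − a·b on (0.8200, 0.1800) = 0.8524
C & F = a·b on (0.8200, 0.3100) = 0.2542
(C | ~C) | (C & F) = a + b − a·b on (0.8524, 0.2542) = 0.8899
~C = 1 − 0.8200 = 0.1800
C & ~C = a·b on (0.8200, 0.1800) = 0.1476
((C | ~C) | (C & F)) | (C & ~C) = a + b − a·b on (0.8899, 0.1476) = 0.9062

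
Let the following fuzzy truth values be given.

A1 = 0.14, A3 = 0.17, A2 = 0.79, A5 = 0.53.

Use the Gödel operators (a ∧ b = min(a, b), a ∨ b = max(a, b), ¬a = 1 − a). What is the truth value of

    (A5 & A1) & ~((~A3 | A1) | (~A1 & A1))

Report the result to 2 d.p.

A5 & A1 = min(a, b) on (0.53, 0.14) = 0.14
~A3 = 1 − 0.17 = 0.83
~A3 | A1 = max(a, b) on (0.83, 0.14) = 0.83
~A1 = 1 − 0.14 = 0.86
~A1 & A1 = min(a, b) on (0.86, 0.14) = 0.14
(~A3 | A1) | (~A1 & A1) = max(a, b) on (0.83, 0.14) = 0.83
~((~A3 | A1) | (~A1 & A1)) = 1 − 0.83 = 0.17
(A5 & A1) & ~((~A3 | A1) | (~A1 & A1)) = min(a, b) on (0.14, 0.17) = 0.14

0.14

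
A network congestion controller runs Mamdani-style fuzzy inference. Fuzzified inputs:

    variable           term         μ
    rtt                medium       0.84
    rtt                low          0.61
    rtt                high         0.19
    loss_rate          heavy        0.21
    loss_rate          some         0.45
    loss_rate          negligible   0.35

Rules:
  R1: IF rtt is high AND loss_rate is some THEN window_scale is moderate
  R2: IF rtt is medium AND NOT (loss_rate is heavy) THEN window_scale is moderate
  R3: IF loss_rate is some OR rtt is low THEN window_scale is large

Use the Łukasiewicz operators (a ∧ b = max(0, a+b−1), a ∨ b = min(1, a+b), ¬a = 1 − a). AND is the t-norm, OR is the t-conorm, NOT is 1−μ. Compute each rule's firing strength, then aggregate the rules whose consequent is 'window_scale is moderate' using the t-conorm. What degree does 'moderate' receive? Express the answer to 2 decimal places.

R1: high=0.19, some=0.45; AND[max(0, a+b−1)] → w = 0.00
R2: medium=0.84, ¬heavy=1−0.21=0.79; AND[max(0, a+b−1)] → w = 0.63
R3: some=0.45, low=0.61; OR[min(1, a+b)] → w = 1.00
Rules with consequent 'moderate': {R1, R2} → strengths 0.00, 0.63
Aggregate via t-conorm [min(1, a+b)]: 0.63

0.63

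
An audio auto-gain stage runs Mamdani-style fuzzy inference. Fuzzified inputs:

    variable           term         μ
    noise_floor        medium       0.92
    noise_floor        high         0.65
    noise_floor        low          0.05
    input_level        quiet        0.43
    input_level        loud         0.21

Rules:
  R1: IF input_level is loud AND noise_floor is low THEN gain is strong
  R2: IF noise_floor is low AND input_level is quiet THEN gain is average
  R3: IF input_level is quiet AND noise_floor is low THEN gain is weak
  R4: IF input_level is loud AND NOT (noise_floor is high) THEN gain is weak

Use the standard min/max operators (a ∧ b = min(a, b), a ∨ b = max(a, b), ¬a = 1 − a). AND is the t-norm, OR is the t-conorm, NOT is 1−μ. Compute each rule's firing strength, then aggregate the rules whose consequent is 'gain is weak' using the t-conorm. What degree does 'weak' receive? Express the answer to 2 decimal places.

R1: loud=0.21, low=0.05; AND[min(a, b)] → w = 0.05
R2: low=0.05, quiet=0.43; AND[min(a, b)] → w = 0.05
R3: quiet=0.43, low=0.05; AND[min(a, b)] → w = 0.05
R4: loud=0.21, ¬high=1−0.65=0.35; AND[min(a, b)] → w = 0.21
Rules with consequent 'weak': {R3, R4} → strengths 0.05, 0.21
Aggregate via t-conorm [max(a, b)]: 0.21

0.21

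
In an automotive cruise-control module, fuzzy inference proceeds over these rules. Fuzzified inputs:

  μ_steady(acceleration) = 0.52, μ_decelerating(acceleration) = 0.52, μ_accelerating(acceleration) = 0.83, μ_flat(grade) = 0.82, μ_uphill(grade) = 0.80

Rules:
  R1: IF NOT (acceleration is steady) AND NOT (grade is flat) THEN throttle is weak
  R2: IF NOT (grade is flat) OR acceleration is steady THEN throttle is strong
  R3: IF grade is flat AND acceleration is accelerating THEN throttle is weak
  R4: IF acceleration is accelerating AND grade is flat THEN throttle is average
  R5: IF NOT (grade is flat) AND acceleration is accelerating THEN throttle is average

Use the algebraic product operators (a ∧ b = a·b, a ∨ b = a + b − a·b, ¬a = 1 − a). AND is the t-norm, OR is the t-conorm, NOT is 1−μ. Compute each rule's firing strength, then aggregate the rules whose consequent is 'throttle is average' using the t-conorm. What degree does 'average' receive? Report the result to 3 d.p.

0.728

R1: ¬steady=1−0.52=0.48, ¬flat=1−0.82=0.18; AND[a·b] → w = 0.0864
R2: ¬flat=1−0.82=0.18, steady=0.52; OR[a + b − a·b] → w = 0.6064
R3: flat=0.82, accelerating=0.83; AND[a·b] → w = 0.6806
R4: accelerating=0.83, flat=0.82; AND[a·b] → w = 0.6806
R5: ¬flat=1−0.82=0.18, accelerating=0.83; AND[a·b] → w = 0.1494
Rules with consequent 'average': {R4, R5} → strengths 0.6806, 0.1494
Aggregate via t-conorm [a + b − a·b]: 0.7283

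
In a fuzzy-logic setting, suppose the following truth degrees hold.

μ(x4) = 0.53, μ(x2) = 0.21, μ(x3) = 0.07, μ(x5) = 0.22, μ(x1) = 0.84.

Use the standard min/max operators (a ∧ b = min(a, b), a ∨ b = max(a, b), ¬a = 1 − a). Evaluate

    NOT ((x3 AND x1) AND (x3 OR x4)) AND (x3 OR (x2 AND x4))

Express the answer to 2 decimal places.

x3 AND x1 = min(a, b) on (0.07, 0.84) = 0.07
x3 OR x4 = max(a, b) on (0.07, 0.53) = 0.53
(x3 AND x1) AND (x3 OR x4) = min(a, b) on (0.07, 0.53) = 0.07
NOT ((x3 AND x1) AND (x3 OR x4)) = 1 − 0.07 = 0.93
x2 AND x4 = min(a, b) on (0.21, 0.53) = 0.21
x3 OR (x2 AND x4) = max(a, b) on (0.07, 0.21) = 0.21
NOT ((x3 AND x1) AND (x3 OR x4)) AND (x3 OR (x2 AND x4)) = min(a, b) on (0.93, 0.21) = 0.21

0.21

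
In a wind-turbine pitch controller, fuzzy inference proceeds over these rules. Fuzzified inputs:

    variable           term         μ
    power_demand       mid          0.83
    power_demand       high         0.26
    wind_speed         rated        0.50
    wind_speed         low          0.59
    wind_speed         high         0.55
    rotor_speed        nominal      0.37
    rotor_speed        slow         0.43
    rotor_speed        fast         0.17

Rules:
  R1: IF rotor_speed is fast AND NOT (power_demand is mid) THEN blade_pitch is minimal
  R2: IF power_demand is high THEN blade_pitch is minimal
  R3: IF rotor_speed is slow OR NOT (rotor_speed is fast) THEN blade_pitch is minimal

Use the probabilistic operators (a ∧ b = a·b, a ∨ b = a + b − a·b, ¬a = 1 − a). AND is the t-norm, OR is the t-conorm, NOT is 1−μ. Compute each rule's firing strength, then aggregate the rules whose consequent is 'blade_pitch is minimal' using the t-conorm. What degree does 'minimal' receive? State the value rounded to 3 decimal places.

0.930

R1: fast=0.17, ¬mid=1−0.83=0.17; AND[a·b] → w = 0.0289
R2: high=0.26 → w = 0.2600
R3: slow=0.43, ¬fast=1−0.17=0.83; OR[a + b − a·b] → w = 0.9031
Rules with consequent 'minimal': {R1, R2, R3} → strengths 0.0289, 0.2600, 0.9031
Aggregate via t-conorm [a + b − a·b]: 0.9304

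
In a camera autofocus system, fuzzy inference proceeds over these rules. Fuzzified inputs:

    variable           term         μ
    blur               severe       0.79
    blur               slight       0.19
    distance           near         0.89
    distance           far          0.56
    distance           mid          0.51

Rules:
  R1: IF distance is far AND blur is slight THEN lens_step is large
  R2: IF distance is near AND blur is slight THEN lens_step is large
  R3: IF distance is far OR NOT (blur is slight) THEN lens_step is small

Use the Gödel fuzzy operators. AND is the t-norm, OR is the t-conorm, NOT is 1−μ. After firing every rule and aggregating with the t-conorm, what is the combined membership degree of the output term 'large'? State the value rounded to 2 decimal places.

R1: far=0.56, slight=0.19; AND[min(a, b)] → w = 0.19
R2: near=0.89, slight=0.19; AND[min(a, b)] → w = 0.19
R3: far=0.56, ¬slight=1−0.19=0.81; OR[max(a, b)] → w = 0.81
Rules with consequent 'large': {R1, R2} → strengths 0.19, 0.19
Aggregate via t-conorm [max(a, b)]: 0.19

0.19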